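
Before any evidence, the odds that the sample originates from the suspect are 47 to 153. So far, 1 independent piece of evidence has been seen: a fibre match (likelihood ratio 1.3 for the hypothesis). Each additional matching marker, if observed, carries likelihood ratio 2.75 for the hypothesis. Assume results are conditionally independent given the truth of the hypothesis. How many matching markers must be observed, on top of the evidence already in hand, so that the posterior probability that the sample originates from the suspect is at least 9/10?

Prior odds = 47/153.
Bayes factor of the evidence already in hand = 1.3.
Odds after that evidence = (47/153) × 1.3 = 611/1530.
Target odds = 0.9/0.1 = 9.
Need 2.75ⁿ ≥ 9 ÷ (611/1530) = 13770/611.
2.75³ = 20.796875 falls short of 13770/611 but 2.75⁴ = 57.19140625 reaches it, so n = 4.

4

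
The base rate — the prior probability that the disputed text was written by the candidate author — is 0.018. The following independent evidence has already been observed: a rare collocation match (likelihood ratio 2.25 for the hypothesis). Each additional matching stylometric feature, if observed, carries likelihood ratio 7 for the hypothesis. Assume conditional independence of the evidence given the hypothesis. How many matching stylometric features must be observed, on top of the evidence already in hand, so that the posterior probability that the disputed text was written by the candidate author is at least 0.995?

5

Prior odds = 0.018/0.982 = 9/491.
Bayes factor of the evidence already in hand = 2.25.
Odds after that evidence = (9/491) × 2.25 = 81/1964.
Target odds = 0.995/0.005 = 199.
Need 7ⁿ ≥ 199 ÷ (81/1964) = 390836/81.
7⁴ = 2401 falls short of 390836/81 but 7⁵ = 16807 reaches it, so n = 5.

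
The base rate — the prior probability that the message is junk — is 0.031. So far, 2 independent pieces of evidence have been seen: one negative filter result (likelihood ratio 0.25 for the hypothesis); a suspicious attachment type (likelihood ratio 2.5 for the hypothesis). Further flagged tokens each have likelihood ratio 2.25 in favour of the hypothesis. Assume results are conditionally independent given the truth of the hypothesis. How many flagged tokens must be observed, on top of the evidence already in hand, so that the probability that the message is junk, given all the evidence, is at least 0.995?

Prior odds = 0.031/0.969 = 31/969.
Combined Bayes factor of the evidence already in hand = 0.25 × 2.5 = 0.625.
Odds after that evidence = (31/969) × 0.625 = 155/7752.
Target odds = 0.995/0.005 = 199.
Need 2.25ⁿ ≥ 199 ÷ (155/7752) = 1542648/155.
2.25¹¹ ≈7481.83 falls short of 1542648/155 but 2.25¹² ≈16834.1 reaches it, so n = 12.

12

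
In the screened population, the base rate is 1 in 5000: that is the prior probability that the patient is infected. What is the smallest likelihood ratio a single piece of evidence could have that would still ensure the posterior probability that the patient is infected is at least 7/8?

34993

Prior odds = 0.0002/0.9998 = 1/4999.
Target odds = 0.875/0.125 = 7.
Required Bayes factor = 7 ÷ (1/4999) = 34993.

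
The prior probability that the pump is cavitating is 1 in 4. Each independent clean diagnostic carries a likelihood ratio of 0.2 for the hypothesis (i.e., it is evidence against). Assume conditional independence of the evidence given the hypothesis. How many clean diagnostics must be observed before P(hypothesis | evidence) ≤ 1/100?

3

Prior odds = 0.25/0.75 = 1/3.
Likelihood ratio per clean diagnostic = 0.2.
Target posterior odds = 0.01/0.99 = 1/99.
Need (1/3) × 0.2ⁿ ≤ 1/99, i.e. 0.2ⁿ ≤ 1/33.
0.2² = 0.04 is still above 1/33 but 0.2³ = 0.008 is at or below it, so n = 3.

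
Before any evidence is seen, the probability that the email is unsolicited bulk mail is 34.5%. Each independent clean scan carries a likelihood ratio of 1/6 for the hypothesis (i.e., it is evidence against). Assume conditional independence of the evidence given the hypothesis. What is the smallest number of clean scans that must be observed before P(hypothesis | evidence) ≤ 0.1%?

4

Prior odds = 0.345/0.655 = 69/131.
Likelihood ratio per clean scan = 1/6.
Target posterior odds = 0.001/0.999 = 1/999.
Require (1/6)ⁿ ≤ 1/999 ÷ (69/131) = 131/68931.
(1/6)³ = 1/216 is still above 131/68931 but (1/6)⁴ = 1/1296 is at or below it, so n = 4.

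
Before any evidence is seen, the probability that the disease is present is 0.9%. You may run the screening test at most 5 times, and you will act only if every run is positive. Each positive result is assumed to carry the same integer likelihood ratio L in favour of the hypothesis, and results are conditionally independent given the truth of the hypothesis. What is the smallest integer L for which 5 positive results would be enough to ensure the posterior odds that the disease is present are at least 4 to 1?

4

Prior odds = 0.009/0.991 = 9/991.
Target odds = 4.
Need L⁵ ≥ 4 ÷ (9/991) = 3964/9.
3⁵ = 243 < 3964/9 ≤ 1024 = 4⁵, so L = 4.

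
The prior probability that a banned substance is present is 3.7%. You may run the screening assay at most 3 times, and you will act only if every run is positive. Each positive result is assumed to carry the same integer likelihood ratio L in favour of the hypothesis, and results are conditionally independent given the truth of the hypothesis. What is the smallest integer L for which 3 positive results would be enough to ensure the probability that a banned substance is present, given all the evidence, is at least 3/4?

Prior odds = 0.037/0.963 = 37/963.
Target odds = 0.75/0.25 = 3.
Need L³ ≥ 3 ÷ (37/963) = 2889/37.
4³ = 64 < 2889/37 ≤ 125 = 5³, so L = 5.

5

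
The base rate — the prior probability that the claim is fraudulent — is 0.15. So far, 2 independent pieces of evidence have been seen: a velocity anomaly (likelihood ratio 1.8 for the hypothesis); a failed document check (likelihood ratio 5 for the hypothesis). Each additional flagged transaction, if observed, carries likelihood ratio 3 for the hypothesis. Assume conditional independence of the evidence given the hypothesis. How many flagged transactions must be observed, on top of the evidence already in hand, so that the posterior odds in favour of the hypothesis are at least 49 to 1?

4

Prior odds = 0.15/0.85 = 3/17.
Combined Bayes factor of the evidence already in hand = 1.8 × 5 = 9.
Odds after that evidence = (3/17) × 9 = 27/17.
Target odds = 49.
Need 3ⁿ ≥ 49 ÷ (27/17) = 833/27.
3³ = 27 falls short of 833/27 but 3⁴ = 81 reaches it, so n = 4.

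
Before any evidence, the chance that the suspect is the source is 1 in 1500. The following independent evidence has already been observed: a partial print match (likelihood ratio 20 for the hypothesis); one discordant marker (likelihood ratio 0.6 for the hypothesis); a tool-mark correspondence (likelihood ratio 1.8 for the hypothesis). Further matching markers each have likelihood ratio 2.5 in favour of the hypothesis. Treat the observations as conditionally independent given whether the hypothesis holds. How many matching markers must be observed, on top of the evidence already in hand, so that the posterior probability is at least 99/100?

10

Prior odds = (1/1500)/(1499/1500) = 1/1499.
Combined Bayes factor of the evidence already in hand = 20 × 0.6 × 1.8 = 21.6.
Odds after that evidence = (1/1499) × 21.6 = 108/7495.
Target odds = 0.99/0.01 = 99.
Need 2.5ⁿ ≥ 99 ÷ (108/7495) = 82445/12.
2.5⁹ = 1953125/512 falls short of 82445/12 but 2.5¹⁰ = 9765625/1024 reaches it, so n = 10.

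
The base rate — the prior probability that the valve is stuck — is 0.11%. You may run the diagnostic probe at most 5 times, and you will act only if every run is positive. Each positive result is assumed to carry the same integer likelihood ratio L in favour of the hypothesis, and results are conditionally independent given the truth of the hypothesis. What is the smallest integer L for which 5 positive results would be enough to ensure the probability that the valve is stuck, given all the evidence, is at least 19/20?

8

Prior odds = 0.0011/0.9989 = 11/9989.
Target odds = 0.95/0.05 = 19.
Need L⁵ ≥ 19 ÷ (11/9989) = 189791/11.
7⁵ = 16807 < 189791/11 ≤ 32768 = 8⁵, so L = 8.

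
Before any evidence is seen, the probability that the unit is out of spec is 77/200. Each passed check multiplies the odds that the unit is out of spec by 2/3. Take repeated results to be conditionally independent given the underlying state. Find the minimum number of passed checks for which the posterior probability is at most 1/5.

3

Prior odds: 0.385 ÷ 0.615 = 77/123.
Likelihood ratio per passed check = 2/3.
Target odds: 0.2 ÷ 0.8 = 0.25.
Require (2/3)ⁿ ≤ 0.25 ÷ (77/123) = 123/308.
(2/3)² = 4/9 is still above 123/308 but (2/3)³ = 8/27 is at or below it, so n = 3.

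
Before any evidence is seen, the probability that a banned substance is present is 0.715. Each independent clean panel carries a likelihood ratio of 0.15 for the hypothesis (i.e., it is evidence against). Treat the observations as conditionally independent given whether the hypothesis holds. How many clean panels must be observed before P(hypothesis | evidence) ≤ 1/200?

4

Prior odds = 0.715/0.285 = 143/57.
Likelihood ratio per clean panel = 0.15.
Target odds: 0.005 ÷ 0.995 = 1/199.
Need (143/57) × 0.15ⁿ ≤ 1/199, i.e. 0.15ⁿ ≤ 57/28457.
0.15³ = 0.003375 is still above 57/28457 but 0.15⁴ = 81/160000 is at or below it, so n = 4.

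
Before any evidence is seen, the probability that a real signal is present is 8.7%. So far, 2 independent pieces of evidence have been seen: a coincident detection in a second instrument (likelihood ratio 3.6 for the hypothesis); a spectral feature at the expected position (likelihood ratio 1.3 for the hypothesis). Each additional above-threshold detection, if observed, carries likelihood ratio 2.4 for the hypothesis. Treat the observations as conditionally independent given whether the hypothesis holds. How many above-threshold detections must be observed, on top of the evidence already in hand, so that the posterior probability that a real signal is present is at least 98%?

6

Prior odds = 0.087/0.913 = 87/913.
Combined Bayes factor of the evidence already in hand = 3.6 × 1.3 = 4.68.
Odds after that evidence = (87/913) × 4.68 = 10179/22825.
Target odds = 0.98/0.02 = 49.
Need 2.4ⁿ ≥ 49 ÷ (10179/22825) = 1118425/10179.
2.4⁵ = 79.62624 falls short of 1118425/10179 but 2.4⁶ = 2985984/15625 reaches it, so n = 6.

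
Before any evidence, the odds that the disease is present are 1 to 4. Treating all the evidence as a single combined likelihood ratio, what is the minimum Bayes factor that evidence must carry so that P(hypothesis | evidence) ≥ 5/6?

Prior odds = 0.25.
Target odds = (5/6)/(1/6) = 5.
Required Bayes factor = 5 ÷ 0.25 = 20.

20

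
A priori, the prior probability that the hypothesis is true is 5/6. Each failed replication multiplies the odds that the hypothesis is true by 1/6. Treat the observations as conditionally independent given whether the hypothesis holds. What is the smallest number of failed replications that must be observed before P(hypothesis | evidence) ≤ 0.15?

2

Prior odds: (5/6) ÷ (1/6) = 5.
Likelihood ratio per failed replication = 1/6.
Target posterior odds = 0.15/0.85 = 3/17.
Require (1/6)ⁿ ≤ 3/17 ÷ 5 = 3/85.
(1/6)¹ = 1/6 is still above 3/85 but (1/6)² = 1/36 is at or below it, so n = 2.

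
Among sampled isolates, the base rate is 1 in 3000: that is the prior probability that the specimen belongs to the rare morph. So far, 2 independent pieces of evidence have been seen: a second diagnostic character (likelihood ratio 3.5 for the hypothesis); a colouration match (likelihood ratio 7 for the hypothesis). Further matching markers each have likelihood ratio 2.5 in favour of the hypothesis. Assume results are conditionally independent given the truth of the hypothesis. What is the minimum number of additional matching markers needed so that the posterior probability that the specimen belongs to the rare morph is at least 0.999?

13

Prior odds = (1/3000)/(2999/3000) = 1/2999.
Combined Bayes factor of the evidence already in hand = 3.5 × 7 = 24.5.
Odds after that evidence = (1/2999) × 24.5 = 49/5998.
Target odds = 0.999/0.001 = 999.
Need 2.5ⁿ ≥ 999 ÷ (49/5998) = 5992002/49.
2.5¹² = 244140625/4096 falls short of 5992002/49 but 2.5¹³ ≈149012 reaches it, so n = 13.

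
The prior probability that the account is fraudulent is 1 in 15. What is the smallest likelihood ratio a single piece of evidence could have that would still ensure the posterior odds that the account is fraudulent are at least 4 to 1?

56

Prior odds = (1/15)/(14/15) = 1/14.
Target odds = 4.
Required Bayes factor = 4 ÷ (1/14) = 56.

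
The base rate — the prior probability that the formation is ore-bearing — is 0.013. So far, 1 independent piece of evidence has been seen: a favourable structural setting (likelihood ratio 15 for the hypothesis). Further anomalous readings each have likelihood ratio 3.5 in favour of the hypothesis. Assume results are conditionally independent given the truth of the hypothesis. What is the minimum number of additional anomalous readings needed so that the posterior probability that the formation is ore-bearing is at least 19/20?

Prior odds = 0.013/0.987 = 13/987.
Bayes factor of the evidence already in hand = 15.
Odds after that evidence = (13/987) × 15 = 65/329.
Target odds = 0.95/0.05 = 19.
Need 3.5ⁿ ≥ 19 ÷ (65/329) = 6251/65.
3.5³ = 42.875 falls short of 6251/65 but 3.5⁴ = 150.0625 reaches it, so n = 4.

4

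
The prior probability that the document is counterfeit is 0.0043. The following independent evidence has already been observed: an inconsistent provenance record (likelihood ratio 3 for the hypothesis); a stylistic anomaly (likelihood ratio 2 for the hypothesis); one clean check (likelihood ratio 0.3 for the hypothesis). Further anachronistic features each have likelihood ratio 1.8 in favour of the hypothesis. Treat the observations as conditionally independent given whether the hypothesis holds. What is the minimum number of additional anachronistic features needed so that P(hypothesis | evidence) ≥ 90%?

Prior odds = 0.0043/0.9957 = 43/9957.
Combined Bayes factor of the evidence already in hand = 3 × 2 × 0.3 = 1.8.
Odds after that evidence = (43/9957) × 1.8 = 129/16595.
Target odds = 0.9/0.1 = 9.
Need 1.8ⁿ ≥ 9 ÷ (129/16595) = 49785/43.
1.8¹² ≈1156.83 falls short of 49785/43 but 1.8¹³ ≈2082.3 reaches it, so n = 13.

13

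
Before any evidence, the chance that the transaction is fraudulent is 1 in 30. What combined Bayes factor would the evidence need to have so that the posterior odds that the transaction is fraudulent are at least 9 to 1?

Prior odds = (1/30)/(29/30) = 1/29.
Target odds = 9.
Required Bayes factor = 9 ÷ (1/29) = 261.

261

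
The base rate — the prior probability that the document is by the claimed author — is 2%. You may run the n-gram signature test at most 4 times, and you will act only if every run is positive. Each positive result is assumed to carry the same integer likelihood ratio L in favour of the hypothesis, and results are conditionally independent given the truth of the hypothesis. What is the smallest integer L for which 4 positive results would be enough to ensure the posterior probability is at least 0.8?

4

Prior odds = 0.02/0.98 = 1/49.
Target odds = 0.8/0.2 = 4.
Need L⁴ ≥ 4 ÷ (1/49) = 196.
3⁴ = 81 < 196 ≤ 256 = 4⁴, so L = 4.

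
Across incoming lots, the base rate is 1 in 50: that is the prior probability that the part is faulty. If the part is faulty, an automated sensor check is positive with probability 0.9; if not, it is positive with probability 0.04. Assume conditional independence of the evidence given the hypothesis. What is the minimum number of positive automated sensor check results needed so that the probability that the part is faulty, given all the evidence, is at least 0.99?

Prior odds = 0.02/0.98 = 1/49.
Likelihood ratio of a positive = 0.9/0.04 = 22.5.
Target posterior odds = 0.99/0.01 = 99.
Require 22.5ⁿ ≥ 99 ÷ (1/49) = 4851.
22.5² = 506.25 falls short of 4851 but 22.5³ = 11390.625 reaches it, so n = 3.

3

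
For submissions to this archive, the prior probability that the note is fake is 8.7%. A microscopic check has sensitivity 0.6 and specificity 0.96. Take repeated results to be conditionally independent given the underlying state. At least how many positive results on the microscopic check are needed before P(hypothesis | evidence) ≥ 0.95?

Prior odds = 0.087/0.913 = 87/913.
False-positive rate = 1 − 0.96 = 0.04; likelihood ratio of a positive = 0.6/0.04 = 15.
Target odds: 0.95 ÷ 0.05 = 19.
Need (87/913) × 15ⁿ ≥ 19, i.e. 15ⁿ ≥ 17347/87.
15¹ = 15 falls short of 17347/87 but 15² = 225 reaches it, so n = 2.

2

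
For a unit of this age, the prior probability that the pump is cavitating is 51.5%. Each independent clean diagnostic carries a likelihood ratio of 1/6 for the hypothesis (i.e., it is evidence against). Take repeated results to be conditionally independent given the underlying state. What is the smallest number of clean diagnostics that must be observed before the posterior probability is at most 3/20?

Prior odds = 0.515/0.485 = 103/97.
Likelihood ratio per clean diagnostic = 1/6.
Target posterior odds = 0.15/0.85 = 3/17.
Require (1/6)ⁿ ≤ 3/17 ÷ (103/97) = 291/1751.
(1/6)¹ = 1/6 is still above 291/1751 but (1/6)² = 1/36 is at or below it, so n = 2.

2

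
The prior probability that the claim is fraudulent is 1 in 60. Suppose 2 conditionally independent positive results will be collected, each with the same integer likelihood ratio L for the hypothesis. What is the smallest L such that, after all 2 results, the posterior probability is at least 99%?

77

Prior odds = (1/60)/(59/60) = 1/59.
Target odds = 0.99/0.01 = 99.
Need L² ≥ 99 ÷ (1/59) = 5841.
76² = 5776 < 5841 ≤ 5929 = 77², so L = 77.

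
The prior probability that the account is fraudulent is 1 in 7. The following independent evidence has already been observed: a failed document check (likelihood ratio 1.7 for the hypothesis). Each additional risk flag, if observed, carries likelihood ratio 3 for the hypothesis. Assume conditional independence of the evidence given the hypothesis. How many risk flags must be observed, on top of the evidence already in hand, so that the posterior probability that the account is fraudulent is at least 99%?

6

Prior odds = (1/7)/(6/7) = 1/6.
Bayes factor of the evidence already in hand = 1.7.
Odds after that evidence = (1/6) × 1.7 = 17/60.
Target odds = 0.99/0.01 = 99.
Need 3ⁿ ≥ 99 ÷ (17/60) = 5940/17.
3⁵ = 243 falls short of 5940/17 but 3⁶ = 729 reaches it, so n = 6.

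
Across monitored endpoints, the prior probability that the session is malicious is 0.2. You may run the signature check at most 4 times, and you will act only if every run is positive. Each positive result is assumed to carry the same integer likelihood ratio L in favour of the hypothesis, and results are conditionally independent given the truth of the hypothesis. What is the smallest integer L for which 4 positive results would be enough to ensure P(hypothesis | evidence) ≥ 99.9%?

Prior odds = 0.2/0.8 = 0.25.
Target odds = 0.999/0.001 = 999.
Need L⁴ ≥ 999 ÷ 0.25 = 3996.
7⁴ = 2401 < 3996 ≤ 4096 = 8⁴, so L = 8.

8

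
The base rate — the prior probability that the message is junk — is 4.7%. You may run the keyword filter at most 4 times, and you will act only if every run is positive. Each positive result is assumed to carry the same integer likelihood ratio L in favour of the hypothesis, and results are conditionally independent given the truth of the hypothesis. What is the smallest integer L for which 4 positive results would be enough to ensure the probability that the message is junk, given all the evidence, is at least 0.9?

Prior odds = 0.047/0.953 = 47/953.
Target odds = 0.9/0.1 = 9.
Need L⁴ ≥ 9 ÷ (47/953) = 8577/47.
3⁴ = 81 < 8577/47 ≤ 256 = 4⁴, so L = 4.

4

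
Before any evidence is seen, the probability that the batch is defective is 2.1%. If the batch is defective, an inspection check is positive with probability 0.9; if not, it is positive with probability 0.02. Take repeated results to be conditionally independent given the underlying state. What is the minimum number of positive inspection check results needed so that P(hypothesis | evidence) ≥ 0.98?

3

Prior odds: 0.021 ÷ 0.979 = 21/979.
Likelihood ratio of a positive = 0.9/0.02 = 45.
Target odds: 0.98 ÷ 0.02 = 49.
Need (21/979) × 45ⁿ ≥ 49, i.e. 45ⁿ ≥ 6853/3.
45² = 2025 falls short of 6853/3 but 45³ = 91125 reaches it, so n = 3.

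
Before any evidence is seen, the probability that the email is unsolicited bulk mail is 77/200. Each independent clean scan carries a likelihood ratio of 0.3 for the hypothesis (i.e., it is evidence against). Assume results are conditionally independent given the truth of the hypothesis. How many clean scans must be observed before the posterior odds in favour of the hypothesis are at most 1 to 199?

5

Prior odds: 0.385 ÷ 0.615 = 77/123.
Likelihood ratio per clean scan = 0.3.
Target odds = 1/199.
Require 0.3ⁿ ≤ 1/199 ÷ (77/123) = 123/15323.
0.3⁴ = 0.0081 is still above 123/15323 but 0.3⁵ = 243/100000 is at or below it, so n = 5.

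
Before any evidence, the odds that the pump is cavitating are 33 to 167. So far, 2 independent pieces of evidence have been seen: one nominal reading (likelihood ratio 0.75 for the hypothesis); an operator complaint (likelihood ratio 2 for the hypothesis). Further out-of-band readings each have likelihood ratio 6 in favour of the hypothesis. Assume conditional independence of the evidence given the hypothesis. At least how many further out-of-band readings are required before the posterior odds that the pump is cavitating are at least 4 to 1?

Prior odds = 33/167.
Combined Bayes factor of the evidence already in hand = 0.75 × 2 = 1.5.
Odds after that evidence = (33/167) × 1.5 = 99/334.
Target odds = 4.
Need 6ⁿ ≥ 4 ÷ (99/334) = 1336/99.
6¹ = 6 falls short of 1336/99 but 6² = 36 reaches it, so n = 2.

2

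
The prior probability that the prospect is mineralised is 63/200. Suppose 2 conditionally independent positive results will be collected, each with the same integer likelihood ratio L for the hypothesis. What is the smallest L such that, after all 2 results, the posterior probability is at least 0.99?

15

Prior odds = 0.315/0.685 = 63/137.
Target odds = 0.99/0.01 = 99.
Need L² ≥ 99 ÷ (63/137) = 1507/7.
14² = 196 < 1507/7 ≤ 225 = 15², so L = 15.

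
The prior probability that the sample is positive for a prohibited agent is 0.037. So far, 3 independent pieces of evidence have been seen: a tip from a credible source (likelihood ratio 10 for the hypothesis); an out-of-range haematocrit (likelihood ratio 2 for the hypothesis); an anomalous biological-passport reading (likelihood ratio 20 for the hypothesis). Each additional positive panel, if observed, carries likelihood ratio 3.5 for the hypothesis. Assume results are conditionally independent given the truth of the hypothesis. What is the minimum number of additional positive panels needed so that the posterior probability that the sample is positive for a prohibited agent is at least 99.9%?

4

Prior odds = 0.037/0.963 = 37/963.
Combined Bayes factor of the evidence already in hand = 10 × 2 × 20 = 400.
Odds after that evidence = (37/963) × 400 = 14800/963.
Target odds = 0.999/0.001 = 999.
Need 3.5ⁿ ≥ 999 ÷ (14800/963) = 65.0025.
3.5³ = 42.875 falls short of 65.0025 but 3.5⁴ = 150.0625 reaches it, so n = 4.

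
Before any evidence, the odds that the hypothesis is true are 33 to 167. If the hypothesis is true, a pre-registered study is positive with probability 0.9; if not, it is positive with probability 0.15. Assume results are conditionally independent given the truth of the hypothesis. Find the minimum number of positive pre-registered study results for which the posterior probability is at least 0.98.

4

Prior odds = 33/167.
Likelihood ratio of a positive = 0.9/0.15 = 6.
Target posterior odds = 0.98/0.02 = 49.
Require 6ⁿ ≥ 49 ÷ (33/167) = 8183/33.
6³ = 216 falls short of 8183/33 but 6⁴ = 1296 reaches it, so n = 4.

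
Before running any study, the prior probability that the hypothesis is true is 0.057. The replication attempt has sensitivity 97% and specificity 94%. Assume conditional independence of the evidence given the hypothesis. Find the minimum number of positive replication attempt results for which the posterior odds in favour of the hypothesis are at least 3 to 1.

Prior odds: 0.057 ÷ 0.943 = 57/943.
False-positive rate = 1 − 0.94 = 0.06; likelihood ratio of a positive = 0.97/0.06 = 97/6.
Target odds = 3.
Need (57/943) × (97/6)ⁿ ≥ 3, i.e. (97/6)ⁿ ≥ 943/19.
(97/6)¹ = 97/6 falls short of 943/19 but (97/6)² = 9409/36 reaches it, so n = 2.

2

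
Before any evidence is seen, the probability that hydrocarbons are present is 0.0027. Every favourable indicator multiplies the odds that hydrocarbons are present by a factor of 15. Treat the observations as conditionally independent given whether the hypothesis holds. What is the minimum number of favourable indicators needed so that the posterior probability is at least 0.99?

Prior odds = 0.0027/0.9973 = 27/9973.
Likelihood ratio per favourable indicator = 15.
Target posterior odds = 0.99/0.01 = 99.
Need (27/9973) × 15ⁿ ≥ 99, i.e. 15ⁿ ≥ 109703/3.
15³ = 3375 falls short of 109703/3 but 15⁴ = 50625 reaches it, so n = 4.

4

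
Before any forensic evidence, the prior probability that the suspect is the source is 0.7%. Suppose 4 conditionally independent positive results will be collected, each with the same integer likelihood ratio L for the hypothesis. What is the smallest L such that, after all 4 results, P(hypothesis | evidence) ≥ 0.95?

8

Prior odds = 0.007/0.993 = 7/993.
Target odds = 0.95/0.05 = 19.
Need L⁴ ≥ 19 ÷ (7/993) = 18867/7.
7⁴ = 2401 < 18867/7 ≤ 4096 = 8⁴, so L = 8.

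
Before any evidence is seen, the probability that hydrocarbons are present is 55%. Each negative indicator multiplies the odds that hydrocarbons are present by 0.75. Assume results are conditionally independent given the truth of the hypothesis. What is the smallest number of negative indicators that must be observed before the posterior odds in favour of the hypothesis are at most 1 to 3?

5

Prior odds = 0.55/0.45 = 11/9.
Likelihood ratio per negative indicator = 0.75.
Target odds = 1/3.
Require 0.75ⁿ ≤ 1/3 ÷ (11/9) = 3/11.
0.75⁴ = 0.31640625 is still above 3/11 but 0.75⁵ = 243/1024 is at or below it, so n = 5.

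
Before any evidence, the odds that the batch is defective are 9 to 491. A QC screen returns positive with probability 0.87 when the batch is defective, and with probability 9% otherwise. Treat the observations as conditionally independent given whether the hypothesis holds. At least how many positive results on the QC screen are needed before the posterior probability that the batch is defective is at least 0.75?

Prior odds = 9/491.
Likelihood ratio of a positive result = 0.87/0.09 = 29/3.
Target posterior odds = 0.75/0.25 = 3.
Need (9/491) × (29/3)ⁿ ≥ 3, i.e. (29/3)ⁿ ≥ 491/3.
(29/3)² = 841/9 falls short of 491/3 but (29/3)³ = 24389/27 reaches it, so n = 3.

3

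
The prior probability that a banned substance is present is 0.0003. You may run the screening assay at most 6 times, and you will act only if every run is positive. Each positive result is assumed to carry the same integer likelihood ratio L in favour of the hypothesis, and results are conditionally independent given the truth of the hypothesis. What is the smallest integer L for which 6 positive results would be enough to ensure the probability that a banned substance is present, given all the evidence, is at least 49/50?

Prior odds = 0.0003/0.9997 = 3/9997.
Target odds = 0.98/0.02 = 49.
Need L⁶ ≥ 49 ÷ (3/9997) = 489853/3.
7⁶ = 117649 < 489853/3 ≤ 262144 = 8⁶, so L = 8.

8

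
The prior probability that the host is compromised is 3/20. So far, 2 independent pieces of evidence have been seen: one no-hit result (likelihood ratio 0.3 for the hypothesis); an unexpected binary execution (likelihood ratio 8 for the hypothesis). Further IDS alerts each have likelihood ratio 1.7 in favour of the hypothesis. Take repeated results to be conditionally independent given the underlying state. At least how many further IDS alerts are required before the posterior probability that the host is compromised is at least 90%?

Prior odds = 0.15/0.85 = 3/17.
Combined Bayes factor of the evidence already in hand = 0.3 × 8 = 2.4.
Odds after that evidence = (3/17) × 2.4 = 36/85.
Target odds = 0.9/0.1 = 9.
Need 1.7ⁿ ≥ 9 ÷ (36/85) = 21.25.
1.7⁵ = 1419857/100000 falls short of 21.25 but 1.7⁶ = 24137569/1000000 reaches it, so n = 6.

6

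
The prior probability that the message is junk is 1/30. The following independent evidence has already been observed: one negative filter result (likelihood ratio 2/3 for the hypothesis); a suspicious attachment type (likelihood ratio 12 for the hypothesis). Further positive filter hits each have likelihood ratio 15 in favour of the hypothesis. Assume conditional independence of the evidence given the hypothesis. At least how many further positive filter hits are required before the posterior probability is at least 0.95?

2

Prior odds = (1/30)/(29/30) = 1/29.
Combined Bayes factor of the evidence already in hand = (2/3) × 12 = 8.
Odds after that evidence = (1/29) × 8 = 8/29.
Target odds = 0.95/0.05 = 19.
Need 15ⁿ ≥ 19 ÷ (8/29) = 68.875.
15¹ = 15 falls short of 68.875 but 15² = 225 reaches it, so n = 2.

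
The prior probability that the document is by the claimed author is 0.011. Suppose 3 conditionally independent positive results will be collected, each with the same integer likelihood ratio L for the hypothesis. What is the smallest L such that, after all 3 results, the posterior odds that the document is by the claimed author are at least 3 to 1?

Prior odds = 0.011/0.989 = 11/989.
Target odds = 3.
Need L³ ≥ 3 ÷ (11/989) = 2967/11.
6³ = 216 < 2967/11 ≤ 343 = 7³, so L = 7.

7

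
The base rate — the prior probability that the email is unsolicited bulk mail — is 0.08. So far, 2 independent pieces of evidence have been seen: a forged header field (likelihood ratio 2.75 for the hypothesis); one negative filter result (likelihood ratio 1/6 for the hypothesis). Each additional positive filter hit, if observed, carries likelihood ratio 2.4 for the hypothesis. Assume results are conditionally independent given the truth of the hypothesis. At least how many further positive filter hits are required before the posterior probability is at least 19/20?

Prior odds = 0.08/0.92 = 2/23.
Combined Bayes factor of the evidence already in hand = 2.75 × (1/6) = 11/24.
Odds after that evidence = (2/23) × 11/24 = 11/276.
Target odds = 0.95/0.05 = 19.
Need 2.4ⁿ ≥ 19 ÷ (11/276) = 5244/11.
2.4⁷ = 35831808/78125 falls short of 5244/11 but 2.4⁸ = 429981696/390625 reaches it, so n = 8.

8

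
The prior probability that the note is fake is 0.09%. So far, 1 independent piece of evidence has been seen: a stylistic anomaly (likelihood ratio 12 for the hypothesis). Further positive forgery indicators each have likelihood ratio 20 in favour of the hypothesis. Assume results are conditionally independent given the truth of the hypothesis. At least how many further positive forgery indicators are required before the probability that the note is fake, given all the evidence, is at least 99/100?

Prior odds = 0.0009/0.9991 = 9/9991.
Bayes factor of the evidence already in hand = 12.
Odds after that evidence = (9/9991) × 12 = 108/9991.
Target odds = 0.99/0.01 = 99.
Need 20ⁿ ≥ 99 ÷ (108/9991) = 109901/12.
20³ = 8000 falls short of 109901/12 but 20⁴ = 160000 reaches it, so n = 4.

4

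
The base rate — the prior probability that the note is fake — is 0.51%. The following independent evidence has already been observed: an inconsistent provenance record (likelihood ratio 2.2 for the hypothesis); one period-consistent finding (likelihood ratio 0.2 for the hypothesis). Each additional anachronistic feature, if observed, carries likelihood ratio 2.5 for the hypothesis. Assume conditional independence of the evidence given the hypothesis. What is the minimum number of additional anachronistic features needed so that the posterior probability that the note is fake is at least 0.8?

Prior odds = 0.0051/0.9949 = 51/9949.
Combined Bayes factor of the evidence already in hand = 2.2 × 0.2 = 0.44.
Odds after that evidence = (51/9949) × 0.44 = 561/248725.
Target odds = 0.8/0.2 = 4.
Need 2.5ⁿ ≥ 4 ÷ (561/248725) = 994900/561.
2.5⁸ = 390625/256 falls short of 994900/561 but 2.5⁹ = 1953125/512 reaches it, so n = 9.

9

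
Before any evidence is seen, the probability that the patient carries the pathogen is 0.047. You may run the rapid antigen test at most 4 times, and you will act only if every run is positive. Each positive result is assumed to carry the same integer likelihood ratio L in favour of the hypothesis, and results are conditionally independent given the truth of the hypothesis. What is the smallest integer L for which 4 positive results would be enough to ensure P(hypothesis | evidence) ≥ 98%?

Prior odds = 0.047/0.953 = 47/953.
Target odds = 0.98/0.02 = 49.
Need L⁴ ≥ 49 ÷ (47/953) = 46697/47.
5⁴ = 625 < 46697/47 ≤ 1296 = 6⁴, so L = 6.

6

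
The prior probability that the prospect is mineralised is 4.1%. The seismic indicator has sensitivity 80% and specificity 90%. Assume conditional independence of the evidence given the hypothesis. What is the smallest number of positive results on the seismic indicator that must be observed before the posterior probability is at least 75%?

Prior odds: 0.041 ÷ 0.959 = 41/959.
False-positive rate = 1 − 0.9 = 0.1; likelihood ratio of a positive = 0.8/0.1 = 8.
Target posterior odds = 0.75/0.25 = 3.
Require 8ⁿ ≥ 3 ÷ (41/959) = 2877/41.
8² = 64 falls short of 2877/41 but 8³ = 512 reaches it, so n = 3.

3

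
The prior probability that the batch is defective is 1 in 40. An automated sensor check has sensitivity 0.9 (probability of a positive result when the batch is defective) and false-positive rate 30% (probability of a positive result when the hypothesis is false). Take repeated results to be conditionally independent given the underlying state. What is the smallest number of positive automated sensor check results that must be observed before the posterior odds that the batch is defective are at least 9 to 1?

6

Prior odds = 0.025/0.975 = 1/39.
Likelihood ratio of a positive result = 0.9/0.3 = 3.
Target odds = 9.
Need (1/39) × 3ⁿ ≥ 9, i.e. 3ⁿ ≥ 351.
3⁵ = 243 falls short of 351 but 3⁶ = 729 reaches it, so n = 6.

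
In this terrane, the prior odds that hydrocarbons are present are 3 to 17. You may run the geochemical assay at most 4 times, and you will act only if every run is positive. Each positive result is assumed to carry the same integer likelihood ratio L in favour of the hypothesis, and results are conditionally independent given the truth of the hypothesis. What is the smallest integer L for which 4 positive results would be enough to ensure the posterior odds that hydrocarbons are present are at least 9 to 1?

3

Prior odds = 3/17.
Target odds = 9.
Need L⁴ ≥ 9 ÷ (3/17) = 51.
2⁴ = 16 < 51 ≤ 81 = 3⁴, so L = 3.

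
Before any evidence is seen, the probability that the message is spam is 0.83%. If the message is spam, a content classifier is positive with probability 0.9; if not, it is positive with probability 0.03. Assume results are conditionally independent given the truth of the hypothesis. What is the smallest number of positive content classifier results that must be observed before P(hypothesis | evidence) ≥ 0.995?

Prior odds: 0.0083 ÷ 0.9917 = 83/9917.
Likelihood ratio of a positive = 0.9/0.03 = 30.
Target posterior odds = 0.995/0.005 = 199.
Require 30ⁿ ≥ 199 ÷ (83/9917) = 1973483/83.
30² = 900 falls short of 1973483/83 but 30³ = 27000 reaches it, so n = 3.

3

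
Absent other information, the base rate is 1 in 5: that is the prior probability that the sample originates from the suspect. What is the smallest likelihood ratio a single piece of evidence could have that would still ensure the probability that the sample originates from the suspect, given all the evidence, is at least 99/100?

Prior odds = 0.2/0.8 = 0.25.
Target odds = 0.99/0.01 = 99.
Required Bayes factor = 99 ÷ 0.25 = 396.

396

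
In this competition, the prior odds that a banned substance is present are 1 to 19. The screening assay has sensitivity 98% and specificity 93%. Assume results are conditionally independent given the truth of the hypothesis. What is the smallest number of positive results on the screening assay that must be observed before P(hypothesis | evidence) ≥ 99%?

3

Prior odds = 1/19.
False-positive rate = 1 − 0.93 = 0.07; likelihood ratio of a positive = 0.98/0.07 = 14.
Target posterior odds = 0.99/0.01 = 99.
Need (1/19) × 14ⁿ ≥ 99, i.e. 14ⁿ ≥ 1881.
14² = 196 falls short of 1881 but 14³ = 2744 reaches it, so n = 3.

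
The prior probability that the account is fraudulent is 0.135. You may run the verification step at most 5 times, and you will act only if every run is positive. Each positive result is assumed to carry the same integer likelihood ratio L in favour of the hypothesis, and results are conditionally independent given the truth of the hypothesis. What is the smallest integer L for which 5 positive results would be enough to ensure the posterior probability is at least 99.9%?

6

Prior odds = 0.135/0.865 = 27/173.
Target odds = 0.999/0.001 = 999.
Need L⁵ ≥ 999 ÷ (27/173) = 6401.
5⁵ = 3125 < 6401 ≤ 7776 = 6⁵, so L = 6.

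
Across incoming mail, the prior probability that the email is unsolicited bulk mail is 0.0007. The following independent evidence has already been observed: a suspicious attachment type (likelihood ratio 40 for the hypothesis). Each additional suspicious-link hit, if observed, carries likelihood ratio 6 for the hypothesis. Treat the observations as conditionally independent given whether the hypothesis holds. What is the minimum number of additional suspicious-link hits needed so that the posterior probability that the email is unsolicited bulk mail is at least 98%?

Prior odds = 0.0007/0.9993 = 7/9993.
Bayes factor of the evidence already in hand = 40.
Odds after that evidence = (7/9993) × 40 = 280/9993.
Target odds = 0.98/0.02 = 49.
Need 6ⁿ ≥ 49 ÷ (280/9993) = 1748.775.
6⁴ = 1296 falls short of 1748.775 but 6⁵ = 7776 reaches it, so n = 5.

5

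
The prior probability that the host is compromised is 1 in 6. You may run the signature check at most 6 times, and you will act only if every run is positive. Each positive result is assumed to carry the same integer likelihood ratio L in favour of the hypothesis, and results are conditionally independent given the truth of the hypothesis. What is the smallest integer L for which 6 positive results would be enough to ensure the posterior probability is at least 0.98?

Prior odds = (1/6)/(5/6) = 0.2.
Target odds = 0.98/0.02 = 49.
Need L⁶ ≥ 49 ÷ 0.2 = 245.
2⁶ = 64 < 245 ≤ 729 = 3⁶, so L = 3.

3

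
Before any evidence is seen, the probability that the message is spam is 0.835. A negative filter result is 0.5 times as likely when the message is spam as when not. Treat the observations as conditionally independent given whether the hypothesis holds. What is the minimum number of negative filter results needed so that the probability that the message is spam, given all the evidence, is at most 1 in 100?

9

Prior odds = 0.835/0.165 = 167/33.
Likelihood ratio per negative filter result = 0.5.
Target posterior odds = 0.01/0.99 = 1/99.
Require 0.5ⁿ ≤ 1/99 ÷ (167/33) = 1/501.
0.5⁸ = 0.00390625 is still above 1/501 but 0.5⁹ = 0.001953125 is at or below it, so n = 9.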